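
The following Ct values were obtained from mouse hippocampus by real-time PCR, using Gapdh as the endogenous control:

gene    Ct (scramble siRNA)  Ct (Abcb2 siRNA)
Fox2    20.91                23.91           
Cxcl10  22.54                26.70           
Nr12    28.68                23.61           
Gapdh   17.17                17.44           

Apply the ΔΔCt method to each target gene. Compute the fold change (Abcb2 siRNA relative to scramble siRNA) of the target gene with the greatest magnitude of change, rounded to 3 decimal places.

Fox2: ΔΔCt = (23.91−17.44) − (20.91−17.17) = 6.47 − 3.74 = 2.73; fold change = 2^-2.73 = 0.151
Cxcl10: ΔΔCt = (26.70−17.44) − (22.54−17.17) = 9.26 − 5.37 = 3.89; fold change = 2^-3.89 = 0.067
Nr12: ΔΔCt = (23.61−17.44) − (28.68−17.17) = 6.17 − 11.51 = -5.34; fold change = 2^5.34 = 40.504
Nr12 has the largest |ΔΔCt| = 5.34.

40.504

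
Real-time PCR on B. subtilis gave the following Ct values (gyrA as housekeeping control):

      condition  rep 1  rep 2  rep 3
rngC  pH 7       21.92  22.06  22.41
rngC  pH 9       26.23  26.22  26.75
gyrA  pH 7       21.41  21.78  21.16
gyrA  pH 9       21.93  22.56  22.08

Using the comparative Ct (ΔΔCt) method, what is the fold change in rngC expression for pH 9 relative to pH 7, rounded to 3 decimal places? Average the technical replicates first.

Mean Ct: rngC pH 7 22.130; rngC pH 9 26.400; gyrA pH 7 21.450; gyrA pH 9 22.190
ΔCt(pH 7) = 22.130 − 21.450 = 0.680
ΔCt(pH 9) = 26.400 − 22.190 = 4.210
ΔΔCt = 4.210 − 0.680 = 3.530
Fold change = 2^(−3.530) = 0.0866

0.087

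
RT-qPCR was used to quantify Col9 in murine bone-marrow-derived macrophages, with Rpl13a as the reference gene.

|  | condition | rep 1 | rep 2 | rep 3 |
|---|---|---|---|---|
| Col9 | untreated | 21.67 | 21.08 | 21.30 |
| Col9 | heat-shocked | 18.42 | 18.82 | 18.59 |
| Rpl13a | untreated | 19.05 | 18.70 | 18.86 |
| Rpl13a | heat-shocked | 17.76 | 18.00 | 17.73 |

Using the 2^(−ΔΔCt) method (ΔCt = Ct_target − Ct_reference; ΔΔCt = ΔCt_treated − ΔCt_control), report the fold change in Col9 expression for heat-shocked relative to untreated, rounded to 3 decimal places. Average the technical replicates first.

3.249

Mean Ct: Col9 untreated 21.350; Col9 heat-shocked 18.610; Rpl13a untreated 18.870; Rpl13a heat-shocked 17.830
ΔCt(untreated) = 21.350 − 18.870 = 2.480
ΔCt(heat-shocked) = 18.610 − 17.830 = 0.780
ΔΔCt = 0.780 − 2.480 = -1.700
Fold change = 2^(−(-1.700)) = 2^1.700 = 3.2490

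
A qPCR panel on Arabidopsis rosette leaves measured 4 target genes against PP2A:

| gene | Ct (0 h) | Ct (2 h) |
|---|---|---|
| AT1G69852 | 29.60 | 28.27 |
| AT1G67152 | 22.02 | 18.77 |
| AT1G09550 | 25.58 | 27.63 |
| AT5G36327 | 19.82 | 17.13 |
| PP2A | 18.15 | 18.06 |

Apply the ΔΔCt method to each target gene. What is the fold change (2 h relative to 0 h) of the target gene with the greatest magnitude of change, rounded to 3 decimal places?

8.938

AT1G69852: ΔΔCt = (28.27−18.06) − (29.60−18.15) = 10.21 − 11.45 = -1.24; fold change = 2^1.24 = 2.362
AT1G67152: ΔΔCt = (18.77−18.06) − (22.02−18.15) = 0.71 − 3.87 = -3.16; fold change = 2^3.16 = 8.938
AT1G09550: ΔΔCt = (27.63−18.06) − (25.58−18.15) = 9.57 − 7.43 = 2.14; fold change = 2^-2.14 = 0.227
AT5G36327: ΔΔCt = (17.13−18.06) − (19.82−18.15) = -0.93 − 1.67 = -2.60; fold change = 2^2.60 = 6.063
AT1G67152 has the largest |ΔΔCt| = 3.16.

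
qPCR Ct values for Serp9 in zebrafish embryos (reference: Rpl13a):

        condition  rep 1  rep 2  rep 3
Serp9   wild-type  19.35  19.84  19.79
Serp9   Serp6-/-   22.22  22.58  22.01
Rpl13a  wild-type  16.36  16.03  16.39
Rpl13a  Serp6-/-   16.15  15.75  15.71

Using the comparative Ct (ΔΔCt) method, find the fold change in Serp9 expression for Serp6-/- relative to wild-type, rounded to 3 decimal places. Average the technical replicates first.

0.125

Mean Ct: Serp9 wild-type 19.660; Serp9 Serp6-/- 22.270; Rpl13a wild-type 16.260; Rpl13a Serp6-/- 15.870
ΔCt(wild-type) = 19.660 − 16.260 = 3.400
ΔCt(Serp6-/-) = 22.270 − 15.870 = 6.400
ΔΔCt = 6.400 − 3.400 = 3.000
Fold change = 2^(−3.000) = 0.1250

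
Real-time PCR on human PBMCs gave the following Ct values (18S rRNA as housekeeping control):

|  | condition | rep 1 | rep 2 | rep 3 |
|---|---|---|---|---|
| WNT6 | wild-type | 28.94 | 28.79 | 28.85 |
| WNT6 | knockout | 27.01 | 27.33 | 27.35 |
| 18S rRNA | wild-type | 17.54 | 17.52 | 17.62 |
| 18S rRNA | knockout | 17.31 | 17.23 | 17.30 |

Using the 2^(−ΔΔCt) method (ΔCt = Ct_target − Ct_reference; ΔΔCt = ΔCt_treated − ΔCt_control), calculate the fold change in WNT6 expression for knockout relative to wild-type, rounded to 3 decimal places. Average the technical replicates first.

Mean Ct: WNT6 wild-type 28.860; WNT6 knockout 27.230; 18S rRNA wild-type 17.560; 18S rRNA knockout 17.280
ΔCt(wild-type) = 28.860 − 17.560 = 11.300
ΔCt(knockout) = 27.230 − 17.280 = 9.950
ΔΔCt = 9.950 − 11.300 = -1.350
Fold change = 2^(−(-1.350)) = 2^1.350 = 2.5491

2.549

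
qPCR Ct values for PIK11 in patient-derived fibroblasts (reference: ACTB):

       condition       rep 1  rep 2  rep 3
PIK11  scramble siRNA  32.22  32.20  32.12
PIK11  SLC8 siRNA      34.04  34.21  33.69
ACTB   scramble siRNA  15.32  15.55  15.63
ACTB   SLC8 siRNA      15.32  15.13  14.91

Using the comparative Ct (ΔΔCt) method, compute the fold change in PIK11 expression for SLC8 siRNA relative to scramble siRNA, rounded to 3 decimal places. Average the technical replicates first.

0.221

Mean Ct: PIK11 scramble siRNA 32.180; PIK11 SLC8 siRNA 33.980; ACTB scramble siRNA 15.500; ACTB SLC8 siRNA 15.120
ΔCt(scramble siRNA) = 32.180 − 15.500 = 16.680
ΔCt(SLC8 siRNA) = 33.980 − 15.120 = 18.860
ΔΔCt = 18.860 − 16.680 = 2.180
Fold change = 2^(−2.180) = 0.2207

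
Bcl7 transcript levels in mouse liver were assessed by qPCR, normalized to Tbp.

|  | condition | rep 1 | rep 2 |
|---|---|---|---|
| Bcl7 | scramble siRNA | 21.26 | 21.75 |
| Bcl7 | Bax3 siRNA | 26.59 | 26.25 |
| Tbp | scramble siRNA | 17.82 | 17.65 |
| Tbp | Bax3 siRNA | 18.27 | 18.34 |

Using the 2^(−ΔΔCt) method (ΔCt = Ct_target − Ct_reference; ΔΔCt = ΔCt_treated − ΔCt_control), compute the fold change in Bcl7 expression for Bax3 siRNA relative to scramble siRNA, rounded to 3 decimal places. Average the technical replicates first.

Mean Ct: Bcl7 scramble siRNA 21.505; Bcl7 Bax3 siRNA 26.420; Tbp scramble siRNA 17.735; Tbp Bax3 siRNA 18.305
ΔCt(scramble siRNA) = 21.505 − 17.735 = 3.770
ΔCt(Bax3 siRNA) = 26.420 − 18.305 = 8.115
ΔΔCt = 8.115 − 3.770 = 4.345
Fold change = 2^(−4.345) = 0.0492

0.049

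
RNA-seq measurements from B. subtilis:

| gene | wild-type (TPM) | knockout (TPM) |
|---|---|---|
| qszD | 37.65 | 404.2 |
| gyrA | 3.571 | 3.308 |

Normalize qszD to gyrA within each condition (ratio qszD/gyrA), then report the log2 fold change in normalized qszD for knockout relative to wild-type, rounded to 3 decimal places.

qszD/gyrA (wild-type) = 37.65 / 3.571 = 10.543
qszD/gyrA (knockout) = 404.2 / 3.308 = 122.19
Fold change = 122.19 / 10.543 = 11.5893
log2(11.5893) = 3.5347

3.535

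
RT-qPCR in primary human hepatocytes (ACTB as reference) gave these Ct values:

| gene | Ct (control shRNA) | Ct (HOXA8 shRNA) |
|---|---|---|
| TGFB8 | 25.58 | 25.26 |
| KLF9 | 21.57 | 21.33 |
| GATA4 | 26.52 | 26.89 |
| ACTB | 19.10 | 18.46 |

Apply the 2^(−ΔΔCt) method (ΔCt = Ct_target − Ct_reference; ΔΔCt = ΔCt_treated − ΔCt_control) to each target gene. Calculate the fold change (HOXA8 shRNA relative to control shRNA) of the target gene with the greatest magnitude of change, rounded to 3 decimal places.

TGFB8: ΔΔCt = (25.26−18.46) − (25.58−19.10) = 6.80 − 6.48 = 0.32; fold change = 2^-0.32 = 0.801
KLF9: ΔΔCt = (21.33−18.46) − (21.57−19.10) = 2.87 − 2.47 = 0.40; fold change = 2^-0.40 = 0.758
GATA4: ΔΔCt = (26.89−18.46) − (26.52−19.10) = 8.43 − 7.42 = 1.01; fold change = 2^-1.01 = 0.497
GATA4 has the largest |ΔΔCt| = 1.01.

0.497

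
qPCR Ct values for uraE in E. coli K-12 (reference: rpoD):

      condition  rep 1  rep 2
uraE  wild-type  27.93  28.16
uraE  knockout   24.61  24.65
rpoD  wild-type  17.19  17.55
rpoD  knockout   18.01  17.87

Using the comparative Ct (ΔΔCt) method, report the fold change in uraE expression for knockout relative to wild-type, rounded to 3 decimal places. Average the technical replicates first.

Mean Ct: uraE wild-type 28.045; uraE knockout 24.630; rpoD wild-type 17.370; rpoD knockout 17.940
ΔCt(wild-type) = 28.045 − 17.370 = 10.675
ΔCt(knockout) = 24.630 − 17.940 = 6.690
ΔΔCt = 6.690 − 10.675 = -3.985
Fold change = 2^(−(-3.985)) = 2^3.985 = 15.8345

15.835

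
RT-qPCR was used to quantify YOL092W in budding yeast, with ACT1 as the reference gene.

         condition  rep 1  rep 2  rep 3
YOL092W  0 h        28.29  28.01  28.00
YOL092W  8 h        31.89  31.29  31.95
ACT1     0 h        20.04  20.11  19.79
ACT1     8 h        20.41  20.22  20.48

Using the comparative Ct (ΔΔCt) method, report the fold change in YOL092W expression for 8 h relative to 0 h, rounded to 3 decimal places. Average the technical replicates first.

Mean Ct: YOL092W 0 h 28.100; YOL092W 8 h 31.710; ACT1 0 h 19.980; ACT1 8 h 20.370
ΔCt(0 h) = 28.100 − 19.980 = 8.120
ΔCt(8 h) = 31.710 − 20.370 = 11.340
ΔΔCt = 11.340 − 8.120 = 3.220
Fold change = 2^(−3.220) = 0.1073

0.107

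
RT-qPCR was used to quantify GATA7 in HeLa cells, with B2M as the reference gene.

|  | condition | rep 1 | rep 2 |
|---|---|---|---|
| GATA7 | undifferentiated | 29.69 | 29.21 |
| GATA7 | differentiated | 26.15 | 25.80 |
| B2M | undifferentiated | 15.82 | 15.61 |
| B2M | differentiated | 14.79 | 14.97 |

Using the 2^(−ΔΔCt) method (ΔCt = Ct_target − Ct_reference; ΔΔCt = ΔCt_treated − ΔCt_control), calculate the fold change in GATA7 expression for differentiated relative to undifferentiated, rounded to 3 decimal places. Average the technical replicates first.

6.233

Mean Ct: GATA7 undifferentiated 29.450; GATA7 differentiated 25.975; B2M undifferentiated 15.715; B2M differentiated 14.880
ΔCt(undifferentiated) = 29.450 − 15.715 = 13.735
ΔCt(differentiated) = 25.975 − 14.880 = 11.095
ΔΔCt = 11.095 − 13.735 = -2.640
Fold change = 2^(−(-2.640)) = 2^2.640 = 6.2333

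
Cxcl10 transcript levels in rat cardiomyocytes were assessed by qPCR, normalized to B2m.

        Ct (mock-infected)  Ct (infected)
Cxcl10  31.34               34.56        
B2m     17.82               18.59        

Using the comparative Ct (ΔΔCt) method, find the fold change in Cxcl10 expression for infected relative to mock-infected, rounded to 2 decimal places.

0.18

ΔCt(mock-infected) = 31.340 − 17.820 = 13.520
ΔCt(infected) = 34.560 − 18.590 = 15.970
ΔΔCt = 15.970 − 13.520 = 2.450
Fold change = 2^(−2.450) = 0.183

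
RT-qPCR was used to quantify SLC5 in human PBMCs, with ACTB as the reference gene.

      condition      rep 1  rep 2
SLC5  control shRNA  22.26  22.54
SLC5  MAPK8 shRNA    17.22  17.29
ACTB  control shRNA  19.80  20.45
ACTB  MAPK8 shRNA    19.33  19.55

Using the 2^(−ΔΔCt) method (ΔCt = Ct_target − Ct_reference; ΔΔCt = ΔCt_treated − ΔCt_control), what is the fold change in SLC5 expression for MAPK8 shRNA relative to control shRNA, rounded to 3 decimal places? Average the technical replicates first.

Mean Ct: SLC5 control shRNA 22.400; SLC5 MAPK8 shRNA 17.255; ACTB control shRNA 20.125; ACTB MAPK8 shRNA 19.440
ΔCt(control shRNA) = 22.400 − 20.125 = 2.275
ΔCt(MAPK8 shRNA) = 17.255 − 19.440 = -2.185
ΔΔCt = -2.185 − 2.275 = -4.460
Fold change = 2^(−(-4.460)) = 2^4.460 = 22.0087

22.009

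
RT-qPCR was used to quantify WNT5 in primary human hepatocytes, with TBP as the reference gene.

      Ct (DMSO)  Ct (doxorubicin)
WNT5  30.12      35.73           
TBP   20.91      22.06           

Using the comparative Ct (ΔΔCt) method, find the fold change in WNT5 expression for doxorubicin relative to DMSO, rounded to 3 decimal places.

0.045

ΔCt(DMSO) = 30.120 − 20.910 = 9.210
ΔCt(doxorubicin) = 35.730 − 22.060 = 13.670
ΔΔCt = 13.670 − 9.210 = 4.460
Fold change = 2^(−4.460) = 0.0454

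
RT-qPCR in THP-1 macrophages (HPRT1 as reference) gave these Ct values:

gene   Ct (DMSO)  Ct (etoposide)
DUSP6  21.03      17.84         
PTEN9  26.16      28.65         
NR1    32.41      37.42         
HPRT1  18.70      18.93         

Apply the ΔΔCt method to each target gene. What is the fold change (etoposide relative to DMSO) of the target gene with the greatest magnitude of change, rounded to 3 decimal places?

0.036

DUSP6: ΔΔCt = (17.84−18.93) − (21.03−18.70) = -1.09 − 2.33 = -3.42; fold change = 2^3.42 = 10.703
PTEN9: ΔΔCt = (28.65−18.93) − (26.16−18.70) = 9.72 − 7.46 = 2.26; fold change = 2^-2.26 = 0.209
NR1: ΔΔCt = (37.42−18.93) − (32.41−18.70) = 18.49 − 13.71 = 4.78; fold change = 2^-4.78 = 0.036
NR1 has the largest |ΔΔCt| = 4.78.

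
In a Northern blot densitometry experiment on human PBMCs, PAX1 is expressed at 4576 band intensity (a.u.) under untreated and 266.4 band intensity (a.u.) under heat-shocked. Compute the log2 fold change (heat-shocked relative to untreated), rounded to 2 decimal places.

Fold change = 266.4 / 4576 = 0.0582
log2(0.0582) = -4.102

-4.10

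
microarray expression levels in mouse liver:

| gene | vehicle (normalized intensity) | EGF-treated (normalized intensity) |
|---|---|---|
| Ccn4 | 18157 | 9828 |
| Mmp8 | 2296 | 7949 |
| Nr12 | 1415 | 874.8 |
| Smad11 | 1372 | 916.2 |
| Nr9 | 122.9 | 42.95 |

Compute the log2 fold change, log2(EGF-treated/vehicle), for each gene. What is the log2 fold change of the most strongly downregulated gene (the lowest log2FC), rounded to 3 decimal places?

log2(9828/18157) = -0.886  (Ccn4)
log2(7949/2296) = 1.792  (Mmp8)
log2(874.8/1415) = -0.694  (Nr12)
log2(916.2/1372) = -0.583  (Smad11)
log2(42.95/122.9) = -1.517  (Nr9)
Nr9 is most strongly downregulated.

-1.517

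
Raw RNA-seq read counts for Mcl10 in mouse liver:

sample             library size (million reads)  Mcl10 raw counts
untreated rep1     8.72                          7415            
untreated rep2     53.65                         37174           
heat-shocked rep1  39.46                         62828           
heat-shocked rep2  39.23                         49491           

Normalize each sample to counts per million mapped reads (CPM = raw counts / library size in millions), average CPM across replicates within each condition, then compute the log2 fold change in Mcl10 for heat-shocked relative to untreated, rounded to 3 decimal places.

CPM(untreated rep1) = 7415 / 8.72 = 850.3440
CPM(untreated rep2) = 37174 / 53.65 = 692.8984
CPM(heat-shocked rep1) = 62828 / 39.46 = 1592.1946
CPM(heat-shocked rep2) = 49491 / 39.23 = 1261.5600
mean CPM(untreated) = 771.6212; mean CPM(heat-shocked) = 1426.8773
Fold change = 1426.8773 / 771.6212 = 1.84919
log2(1.84919) = 0.8869

0.887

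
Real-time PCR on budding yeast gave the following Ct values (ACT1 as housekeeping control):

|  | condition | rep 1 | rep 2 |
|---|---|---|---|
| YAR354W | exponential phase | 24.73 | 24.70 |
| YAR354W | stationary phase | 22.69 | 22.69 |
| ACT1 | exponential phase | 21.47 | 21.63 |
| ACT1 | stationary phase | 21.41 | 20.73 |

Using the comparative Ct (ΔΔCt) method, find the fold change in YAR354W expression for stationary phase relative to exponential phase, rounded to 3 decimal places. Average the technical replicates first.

2.918

Mean Ct: YAR354W exponential phase 24.715; YAR354W stationary phase 22.690; ACT1 exponential phase 21.550; ACT1 stationary phase 21.070
ΔCt(exponential phase) = 24.715 − 21.550 = 3.165
ΔCt(stationary phase) = 22.690 − 21.070 = 1.620
ΔΔCt = 1.620 − 3.165 = -1.545
Fold change = 2^(−(-1.545)) = 2^1.545 = 2.9180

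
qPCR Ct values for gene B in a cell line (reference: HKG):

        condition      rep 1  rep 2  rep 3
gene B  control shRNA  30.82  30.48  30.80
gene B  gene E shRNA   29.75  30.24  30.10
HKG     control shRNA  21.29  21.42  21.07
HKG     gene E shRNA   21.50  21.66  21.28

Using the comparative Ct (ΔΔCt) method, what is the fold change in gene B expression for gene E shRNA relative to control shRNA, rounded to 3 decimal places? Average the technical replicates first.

1.853

Mean Ct: gene B control shRNA 30.700; gene B gene E shRNA 30.030; HKG control shRNA 21.260; HKG gene E shRNA 21.480
ΔCt(control shRNA) = 30.700 − 21.260 = 9.440
ΔCt(gene E shRNA) = 30.030 − 21.480 = 8.550
ΔΔCt = 8.550 − 9.440 = -0.890
Fold change = 2^(−(-0.890)) = 2^0.890 = 1.8532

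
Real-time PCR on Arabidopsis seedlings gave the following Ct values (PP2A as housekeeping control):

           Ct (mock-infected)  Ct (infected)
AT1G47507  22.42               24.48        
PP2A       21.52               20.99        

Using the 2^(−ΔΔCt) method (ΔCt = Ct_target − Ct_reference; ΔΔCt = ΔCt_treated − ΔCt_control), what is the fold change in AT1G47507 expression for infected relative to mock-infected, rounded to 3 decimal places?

ΔCt(mock-infected) = 22.420 − 21.520 = 0.900
ΔCt(infected) = 24.480 − 20.990 = 3.490
ΔΔCt = 3.490 − 0.900 = 2.590
Fold change = 2^(−2.590) = 0.1661

0.166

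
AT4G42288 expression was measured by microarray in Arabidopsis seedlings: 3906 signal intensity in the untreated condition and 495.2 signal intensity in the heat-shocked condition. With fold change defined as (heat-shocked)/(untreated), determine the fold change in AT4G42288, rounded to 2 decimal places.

Fold change = 495.2 / 3906 = 0.127
AT4G42288 is downregulated.

0.13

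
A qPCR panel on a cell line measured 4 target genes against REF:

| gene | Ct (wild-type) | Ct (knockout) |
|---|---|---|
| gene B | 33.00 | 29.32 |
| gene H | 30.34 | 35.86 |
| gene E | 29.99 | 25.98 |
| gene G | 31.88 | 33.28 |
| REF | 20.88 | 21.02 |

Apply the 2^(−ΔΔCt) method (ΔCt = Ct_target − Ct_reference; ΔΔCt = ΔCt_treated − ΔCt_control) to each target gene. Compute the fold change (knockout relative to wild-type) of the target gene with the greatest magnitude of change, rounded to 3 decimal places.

0.024

gene B: ΔΔCt = (29.32−21.02) − (33.00−20.88) = 8.30 − 12.12 = -3.82; fold change = 2^3.82 = 14.123
gene H: ΔΔCt = (35.86−21.02) − (30.34−20.88) = 14.84 − 9.46 = 5.38; fold change = 2^-5.38 = 0.024
gene E: ΔΔCt = (25.98−21.02) − (29.99−20.88) = 4.96 − 9.11 = -4.15; fold change = 2^4.15 = 17.753
gene G: ΔΔCt = (33.28−21.02) − (31.88−20.88) = 12.26 − 11.00 = 1.26; fold change = 2^-1.26 = 0.418
gene H has the largest |ΔΔCt| = 5.38.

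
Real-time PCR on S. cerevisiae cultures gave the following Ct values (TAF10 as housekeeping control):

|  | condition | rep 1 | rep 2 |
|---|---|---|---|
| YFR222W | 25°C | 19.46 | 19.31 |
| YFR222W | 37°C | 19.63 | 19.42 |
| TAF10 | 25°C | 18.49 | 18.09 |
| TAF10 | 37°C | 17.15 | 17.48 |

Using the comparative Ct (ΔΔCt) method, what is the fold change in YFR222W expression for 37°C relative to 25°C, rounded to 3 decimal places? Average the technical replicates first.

Mean Ct: YFR222W 25°C 19.385; YFR222W 37°C 19.525; TAF10 25°C 18.290; TAF10 37°C 17.315
ΔCt(25°C) = 19.385 − 18.290 = 1.095
ΔCt(37°C) = 19.525 − 17.315 = 2.210
ΔΔCt = 2.210 − 1.095 = 1.115
Fold change = 2^(−1.115) = 0.4617

0.462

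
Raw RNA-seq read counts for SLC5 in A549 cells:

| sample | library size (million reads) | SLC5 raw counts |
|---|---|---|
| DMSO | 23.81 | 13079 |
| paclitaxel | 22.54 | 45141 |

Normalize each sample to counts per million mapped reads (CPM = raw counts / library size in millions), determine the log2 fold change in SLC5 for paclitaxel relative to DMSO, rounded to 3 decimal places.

CPM(DMSO) = 13079 / 23.81 = 549.3070
CPM(paclitaxel) = 45141 / 22.54 = 2002.7063
Fold change = 2002.7063 / 549.3070 = 3.64588
log2(3.64588) = 1.8663

1.866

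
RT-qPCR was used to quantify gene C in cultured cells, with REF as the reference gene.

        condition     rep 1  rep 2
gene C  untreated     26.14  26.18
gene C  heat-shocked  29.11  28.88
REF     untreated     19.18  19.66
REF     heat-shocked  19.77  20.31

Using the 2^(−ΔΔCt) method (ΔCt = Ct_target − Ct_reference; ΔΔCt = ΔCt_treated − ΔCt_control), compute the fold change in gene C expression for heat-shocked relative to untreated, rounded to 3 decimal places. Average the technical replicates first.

0.215

Mean Ct: gene C untreated 26.160; gene C heat-shocked 28.995; REF untreated 19.420; REF heat-shocked 20.040
ΔCt(untreated) = 26.160 − 19.420 = 6.740
ΔCt(heat-shocked) = 28.995 − 20.040 = 8.955
ΔΔCt = 8.955 − 6.740 = 2.215
Fold change = 2^(−2.215) = 0.2154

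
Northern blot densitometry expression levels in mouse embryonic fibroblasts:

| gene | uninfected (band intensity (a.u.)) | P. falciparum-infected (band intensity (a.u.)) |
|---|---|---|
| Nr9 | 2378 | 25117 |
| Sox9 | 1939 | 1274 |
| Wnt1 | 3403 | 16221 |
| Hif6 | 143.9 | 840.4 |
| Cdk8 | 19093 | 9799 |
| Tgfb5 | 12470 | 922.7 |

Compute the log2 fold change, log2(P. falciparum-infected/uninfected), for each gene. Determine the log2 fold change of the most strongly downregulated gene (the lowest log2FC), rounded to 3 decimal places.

log2(25117/2378) = 3.401  (Nr9)
log2(1274/1939) = -0.606  (Sox9)
log2(16221/3403) = 2.253  (Wnt1)
log2(840.4/143.9) = 2.546  (Hif6)
log2(9799/19093) = -0.962  (Cdk8)
log2(922.7/12470) = -3.756  (Tgfb5)
Tgfb5 is most strongly downregulated.

-3.756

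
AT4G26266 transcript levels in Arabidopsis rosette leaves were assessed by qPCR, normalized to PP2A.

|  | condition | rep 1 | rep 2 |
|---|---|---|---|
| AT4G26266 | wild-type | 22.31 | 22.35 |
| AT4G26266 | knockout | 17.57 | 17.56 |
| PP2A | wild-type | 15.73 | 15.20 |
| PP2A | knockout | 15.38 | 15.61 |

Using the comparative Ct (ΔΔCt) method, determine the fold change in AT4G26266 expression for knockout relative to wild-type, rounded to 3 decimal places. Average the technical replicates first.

27.761

Mean Ct: AT4G26266 wild-type 22.330; AT4G26266 knockout 17.565; PP2A wild-type 15.465; PP2A knockout 15.495
ΔCt(wild-type) = 22.330 − 15.465 = 6.865
ΔCt(knockout) = 17.565 − 15.495 = 2.070
ΔΔCt = 2.070 − 6.865 = -4.795
Fold change = 2^(−(-4.795)) = 2^4.795 = 27.7612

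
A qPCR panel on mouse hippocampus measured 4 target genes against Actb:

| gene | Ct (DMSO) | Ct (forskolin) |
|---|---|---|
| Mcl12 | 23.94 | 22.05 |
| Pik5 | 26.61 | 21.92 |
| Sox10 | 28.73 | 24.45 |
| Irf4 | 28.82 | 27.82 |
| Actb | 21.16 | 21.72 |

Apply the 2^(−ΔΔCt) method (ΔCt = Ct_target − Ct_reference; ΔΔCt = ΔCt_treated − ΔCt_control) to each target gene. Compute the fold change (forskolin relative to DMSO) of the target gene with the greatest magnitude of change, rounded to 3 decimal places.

38.055

Mcl12: ΔΔCt = (22.05−21.72) − (23.94−21.16) = 0.33 − 2.78 = -2.45; fold change = 2^2.45 = 5.464
Pik5: ΔΔCt = (21.92−21.72) − (26.61−21.16) = 0.20 − 5.45 = -5.25; fold change = 2^5.25 = 38.055
Sox10: ΔΔCt = (24.45−21.72) − (28.73−21.16) = 2.73 − 7.57 = -4.84; fold change = 2^4.84 = 28.641
Irf4: ΔΔCt = (27.82−21.72) − (28.82−21.16) = 6.10 − 7.66 = -1.56; fold change = 2^1.56 = 2.949
Pik5 has the largest |ΔΔCt| = 5.25.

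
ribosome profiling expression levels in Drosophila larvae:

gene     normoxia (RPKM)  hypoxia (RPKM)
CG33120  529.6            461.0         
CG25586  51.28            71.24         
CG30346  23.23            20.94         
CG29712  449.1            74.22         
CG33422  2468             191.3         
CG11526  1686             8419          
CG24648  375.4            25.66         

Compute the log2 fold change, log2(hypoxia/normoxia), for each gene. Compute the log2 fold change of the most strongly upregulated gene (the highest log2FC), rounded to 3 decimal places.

log2(461.0/529.6) = -0.200  (CG33120)
log2(71.24/51.28) = 0.474  (CG25586)
log2(20.94/23.23) = -0.150  (CG30346)
log2(74.22/449.1) = -2.597  (CG29712)
log2(191.3/2468) = -3.689  (CG33422)
log2(8419/1686) = 2.320  (CG11526)
log2(25.66/375.4) = -3.871  (CG24648)
CG11526 is most strongly upregulated.

2.320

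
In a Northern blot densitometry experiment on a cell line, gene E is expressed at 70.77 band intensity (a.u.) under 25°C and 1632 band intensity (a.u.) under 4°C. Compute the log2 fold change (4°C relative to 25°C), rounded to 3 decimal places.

4.527

Fold change = 1632 / 70.77 = 23.0606
log2(23.0606) = 4.5274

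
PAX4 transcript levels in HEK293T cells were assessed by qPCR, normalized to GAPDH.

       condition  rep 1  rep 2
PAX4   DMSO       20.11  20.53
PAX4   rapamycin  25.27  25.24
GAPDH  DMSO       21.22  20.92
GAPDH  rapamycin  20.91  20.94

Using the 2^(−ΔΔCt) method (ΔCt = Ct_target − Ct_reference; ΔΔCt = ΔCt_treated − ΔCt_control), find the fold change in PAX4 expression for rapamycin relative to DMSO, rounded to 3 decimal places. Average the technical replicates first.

0.030

Mean Ct: PAX4 DMSO 20.320; PAX4 rapamycin 25.255; GAPDH DMSO 21.070; GAPDH rapamycin 20.925
ΔCt(DMSO) = 20.320 − 21.070 = -0.750
ΔCt(rapamycin) = 25.255 − 20.925 = 4.330
ΔΔCt = 4.330 − (-0.750) = 5.080
Fold change = 2^(−5.080) = 0.0296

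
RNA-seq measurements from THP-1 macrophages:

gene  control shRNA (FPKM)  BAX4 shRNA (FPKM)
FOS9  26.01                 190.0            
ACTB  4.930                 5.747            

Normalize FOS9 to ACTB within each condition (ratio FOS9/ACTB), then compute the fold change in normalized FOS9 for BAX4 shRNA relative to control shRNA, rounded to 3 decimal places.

FOS9/ACTB (control shRNA) = 26.01 / 4.930 = 5.2759
FOS9/ACTB (BAX4 shRNA) = 190.0 / 5.747 = 33.061
Fold change = 33.061 / 5.2759 = 6.2664

6.266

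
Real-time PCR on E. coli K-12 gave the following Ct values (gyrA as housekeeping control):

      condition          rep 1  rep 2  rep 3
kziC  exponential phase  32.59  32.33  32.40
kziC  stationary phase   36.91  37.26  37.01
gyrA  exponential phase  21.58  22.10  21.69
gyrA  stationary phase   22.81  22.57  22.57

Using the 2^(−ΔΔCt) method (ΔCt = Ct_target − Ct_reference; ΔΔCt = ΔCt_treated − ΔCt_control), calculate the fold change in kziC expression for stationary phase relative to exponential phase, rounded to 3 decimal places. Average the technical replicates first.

0.074

Mean Ct: kziC exponential phase 32.440; kziC stationary phase 37.060; gyrA exponential phase 21.790; gyrA stationary phase 22.650
ΔCt(exponential phase) = 32.440 − 21.790 = 10.650
ΔCt(stationary phase) = 37.060 − 22.650 = 14.410
ΔΔCt = 14.410 − 10.650 = 3.760
Fold change = 2^(−3.760) = 0.0738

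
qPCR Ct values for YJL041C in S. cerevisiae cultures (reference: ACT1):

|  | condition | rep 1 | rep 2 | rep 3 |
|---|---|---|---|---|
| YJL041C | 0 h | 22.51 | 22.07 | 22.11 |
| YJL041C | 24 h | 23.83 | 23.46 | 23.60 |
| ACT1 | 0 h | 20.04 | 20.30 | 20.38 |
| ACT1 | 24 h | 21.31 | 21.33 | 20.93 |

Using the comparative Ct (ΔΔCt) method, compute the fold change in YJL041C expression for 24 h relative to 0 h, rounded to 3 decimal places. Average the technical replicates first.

0.732

Mean Ct: YJL041C 0 h 22.230; YJL041C 24 h 23.630; ACT1 0 h 20.240; ACT1 24 h 21.190
ΔCt(0 h) = 22.230 − 20.240 = 1.990
ΔCt(24 h) = 23.630 − 21.190 = 2.440
ΔΔCt = 2.440 − 1.990 = 0.450
Fold change = 2^(−0.450) = 0.7320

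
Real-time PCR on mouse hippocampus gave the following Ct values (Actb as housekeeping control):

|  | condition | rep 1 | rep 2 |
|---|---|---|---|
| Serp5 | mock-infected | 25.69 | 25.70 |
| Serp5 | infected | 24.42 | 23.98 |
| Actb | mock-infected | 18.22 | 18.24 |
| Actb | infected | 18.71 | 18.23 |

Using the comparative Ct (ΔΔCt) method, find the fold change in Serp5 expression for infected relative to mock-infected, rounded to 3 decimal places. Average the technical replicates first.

Mean Ct: Serp5 mock-infected 25.695; Serp5 infected 24.200; Actb mock-infected 18.230; Actb infected 18.470
ΔCt(mock-infected) = 25.695 − 18.230 = 7.465
ΔCt(infected) = 24.200 − 18.470 = 5.730
ΔΔCt = 5.730 − 7.465 = -1.735
Fold change = 2^(−(-1.735)) = 2^1.735 = 3.3288

3.329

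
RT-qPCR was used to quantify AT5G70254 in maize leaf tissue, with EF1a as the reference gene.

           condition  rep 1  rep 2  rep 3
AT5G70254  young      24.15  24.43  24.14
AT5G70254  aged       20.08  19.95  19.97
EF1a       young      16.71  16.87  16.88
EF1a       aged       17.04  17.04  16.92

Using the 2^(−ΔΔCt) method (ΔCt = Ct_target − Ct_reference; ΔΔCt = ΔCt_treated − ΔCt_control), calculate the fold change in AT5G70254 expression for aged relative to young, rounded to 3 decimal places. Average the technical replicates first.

21.407

Mean Ct: AT5G70254 young 24.240; AT5G70254 aged 20.000; EF1a young 16.820; EF1a aged 17.000
ΔCt(young) = 24.240 − 16.820 = 7.420
ΔCt(aged) = 20.000 − 17.000 = 3.000
ΔΔCt = 3.000 − 7.420 = -4.420
Fold change = 2^(−(-4.420)) = 2^4.420 = 21.4068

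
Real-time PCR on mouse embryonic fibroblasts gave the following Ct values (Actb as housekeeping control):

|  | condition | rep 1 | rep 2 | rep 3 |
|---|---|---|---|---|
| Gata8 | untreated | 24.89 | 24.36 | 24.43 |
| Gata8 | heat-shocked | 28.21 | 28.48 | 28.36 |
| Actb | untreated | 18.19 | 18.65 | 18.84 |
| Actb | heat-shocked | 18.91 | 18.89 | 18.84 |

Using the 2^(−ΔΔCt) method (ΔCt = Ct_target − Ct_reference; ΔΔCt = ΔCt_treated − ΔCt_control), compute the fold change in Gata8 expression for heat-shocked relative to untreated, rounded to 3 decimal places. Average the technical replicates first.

Mean Ct: Gata8 untreated 24.560; Gata8 heat-shocked 28.350; Actb untreated 18.560; Actb heat-shocked 18.880
ΔCt(untreated) = 24.560 − 18.560 = 6.000
ΔCt(heat-shocked) = 28.350 − 18.880 = 9.470
ΔΔCt = 9.470 − 6.000 = 3.470
Fold change = 2^(−3.470) = 0.0902

0.090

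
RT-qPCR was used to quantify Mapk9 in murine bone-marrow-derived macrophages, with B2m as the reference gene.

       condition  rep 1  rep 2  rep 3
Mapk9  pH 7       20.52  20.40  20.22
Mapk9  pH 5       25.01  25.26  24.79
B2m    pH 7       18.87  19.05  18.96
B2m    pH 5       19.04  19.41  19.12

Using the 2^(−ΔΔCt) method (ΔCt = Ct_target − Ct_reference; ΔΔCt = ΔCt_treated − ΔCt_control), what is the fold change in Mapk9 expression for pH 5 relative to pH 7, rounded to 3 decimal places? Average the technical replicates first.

0.047

Mean Ct: Mapk9 pH 7 20.380; Mapk9 pH 5 25.020; B2m pH 7 18.960; B2m pH 5 19.190
ΔCt(pH 7) = 20.380 − 18.960 = 1.420
ΔCt(pH 5) = 25.020 − 19.190 = 5.830
ΔΔCt = 5.830 − 1.420 = 4.410
Fold change = 2^(−4.410) = 0.0470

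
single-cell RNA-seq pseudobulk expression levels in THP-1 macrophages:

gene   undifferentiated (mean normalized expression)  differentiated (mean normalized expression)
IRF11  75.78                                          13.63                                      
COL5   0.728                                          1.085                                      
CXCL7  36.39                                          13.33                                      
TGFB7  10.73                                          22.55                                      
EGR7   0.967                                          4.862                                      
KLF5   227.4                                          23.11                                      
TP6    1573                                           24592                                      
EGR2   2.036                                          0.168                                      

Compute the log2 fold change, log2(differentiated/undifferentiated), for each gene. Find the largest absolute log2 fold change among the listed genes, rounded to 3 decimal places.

log2(13.63/75.78) = -2.475  (IRF11)
log2(1.085/0.728) = 0.576  (COL5)
log2(13.33/36.39) = -1.449  (CXCL7)
log2(22.55/10.73) = 1.071  (TGFB7)
log2(4.862/0.967) = 2.330  (EGR7)
log2(23.11/227.4) = -3.299  (KLF5)
log2(24592/1573) = 3.967  (TP6)
log2(0.168/2.036) = -3.599  (EGR2)
The largest magnitude belongs to TP6.

3.967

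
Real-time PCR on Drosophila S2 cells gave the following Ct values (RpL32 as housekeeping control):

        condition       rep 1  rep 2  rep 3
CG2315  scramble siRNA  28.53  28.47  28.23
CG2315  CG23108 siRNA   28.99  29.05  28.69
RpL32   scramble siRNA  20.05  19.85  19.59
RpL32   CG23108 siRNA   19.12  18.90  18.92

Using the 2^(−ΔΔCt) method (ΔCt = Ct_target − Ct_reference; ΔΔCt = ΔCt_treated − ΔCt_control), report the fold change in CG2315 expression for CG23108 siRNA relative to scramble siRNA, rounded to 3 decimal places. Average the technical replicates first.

0.392

Mean Ct: CG2315 scramble siRNA 28.410; CG2315 CG23108 siRNA 28.910; RpL32 scramble siRNA 19.830; RpL32 CG23108 siRNA 18.980
ΔCt(scramble siRNA) = 28.410 − 19.830 = 8.580
ΔCt(CG23108 siRNA) = 28.910 − 18.980 = 9.930
ΔΔCt = 9.930 − 8.580 = 1.350
Fold change = 2^(−1.350) = 0.3923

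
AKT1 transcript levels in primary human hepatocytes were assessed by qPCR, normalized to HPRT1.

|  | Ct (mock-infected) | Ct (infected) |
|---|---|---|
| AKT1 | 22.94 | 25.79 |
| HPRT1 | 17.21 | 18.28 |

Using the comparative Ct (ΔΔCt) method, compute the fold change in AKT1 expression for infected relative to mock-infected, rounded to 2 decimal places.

0.29

ΔCt(mock-infected) = 22.940 − 17.210 = 5.730
ΔCt(infected) = 25.790 − 18.280 = 7.510
ΔΔCt = 7.510 − 5.730 = 1.780
Fold change = 2^(−1.780) = 0.291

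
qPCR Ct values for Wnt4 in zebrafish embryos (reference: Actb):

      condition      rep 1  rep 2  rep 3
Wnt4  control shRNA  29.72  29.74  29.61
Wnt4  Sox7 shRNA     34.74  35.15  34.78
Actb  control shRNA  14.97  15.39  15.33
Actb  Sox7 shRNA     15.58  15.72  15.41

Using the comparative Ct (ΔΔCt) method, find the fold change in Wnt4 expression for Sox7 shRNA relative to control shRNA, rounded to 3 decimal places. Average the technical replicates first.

0.034

Mean Ct: Wnt4 control shRNA 29.690; Wnt4 Sox7 shRNA 34.890; Actb control shRNA 15.230; Actb Sox7 shRNA 15.570
ΔCt(control shRNA) = 29.690 − 15.230 = 14.460
ΔCt(Sox7 shRNA) = 34.890 − 15.570 = 19.320
ΔΔCt = 19.320 − 14.460 = 4.860
Fold change = 2^(−4.860) = 0.0344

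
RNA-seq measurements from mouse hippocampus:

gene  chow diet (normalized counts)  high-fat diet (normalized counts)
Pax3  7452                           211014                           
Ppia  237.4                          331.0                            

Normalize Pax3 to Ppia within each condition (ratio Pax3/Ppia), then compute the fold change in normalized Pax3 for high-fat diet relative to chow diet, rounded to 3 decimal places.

Pax3/Ppia (chow diet) = 7452 / 237.4 = 31.39
Pax3/Ppia (high-fat diet) = 211014 / 331.0 = 637.5
Fold change = 637.5 / 31.39 = 20.3091

20.309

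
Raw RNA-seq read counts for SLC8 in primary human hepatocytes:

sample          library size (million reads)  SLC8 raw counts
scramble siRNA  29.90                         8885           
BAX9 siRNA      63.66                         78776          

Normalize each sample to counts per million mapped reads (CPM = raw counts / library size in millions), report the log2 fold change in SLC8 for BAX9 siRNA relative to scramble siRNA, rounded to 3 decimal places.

CPM(scramble siRNA) = 8885 / 29.90 = 297.1572
CPM(BAX9 siRNA) = 78776 / 63.66 = 1237.4489
Fold change = 1237.4489 / 297.1572 = 4.16429
log2(4.16429) = 2.0581

2.058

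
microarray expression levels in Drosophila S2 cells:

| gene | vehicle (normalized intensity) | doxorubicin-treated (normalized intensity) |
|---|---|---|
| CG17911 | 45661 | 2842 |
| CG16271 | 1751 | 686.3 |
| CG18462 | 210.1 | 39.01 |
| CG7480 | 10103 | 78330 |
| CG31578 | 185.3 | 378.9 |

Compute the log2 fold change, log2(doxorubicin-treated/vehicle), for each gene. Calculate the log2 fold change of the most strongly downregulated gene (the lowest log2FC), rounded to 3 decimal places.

-4.006

log2(2842/45661) = -4.006  (CG17911)
log2(686.3/1751) = -1.351  (CG16271)
log2(39.01/210.1) = -2.429  (CG18462)
log2(78330/10103) = 2.955  (CG7480)
log2(378.9/185.3) = 1.032  (CG31578)
CG17911 is most strongly downregulated.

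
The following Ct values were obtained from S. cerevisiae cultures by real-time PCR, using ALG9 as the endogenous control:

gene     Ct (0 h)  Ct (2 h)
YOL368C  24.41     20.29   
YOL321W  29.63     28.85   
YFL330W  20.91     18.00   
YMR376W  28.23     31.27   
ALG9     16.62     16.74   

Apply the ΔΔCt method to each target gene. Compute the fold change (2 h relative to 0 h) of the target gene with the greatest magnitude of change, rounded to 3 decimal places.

YOL368C: ΔΔCt = (20.29−16.74) − (24.41−16.62) = 3.55 − 7.79 = -4.24; fold change = 2^4.24 = 18.896
YOL321W: ΔΔCt = (28.85−16.74) − (29.63−16.62) = 12.11 − 13.01 = -0.90; fold change = 2^0.90 = 1.866
YFL330W: ΔΔCt = (18.00−16.74) − (20.91−16.62) = 1.26 − 4.29 = -3.03; fold change = 2^3.03 = 8.168
YMR376W: ΔΔCt = (31.27−16.74) − (28.23−16.62) = 14.53 − 11.61 = 2.92; fold change = 2^-2.92 = 0.132
YOL368C has the largest |ΔΔCt| = 4.24.

18.896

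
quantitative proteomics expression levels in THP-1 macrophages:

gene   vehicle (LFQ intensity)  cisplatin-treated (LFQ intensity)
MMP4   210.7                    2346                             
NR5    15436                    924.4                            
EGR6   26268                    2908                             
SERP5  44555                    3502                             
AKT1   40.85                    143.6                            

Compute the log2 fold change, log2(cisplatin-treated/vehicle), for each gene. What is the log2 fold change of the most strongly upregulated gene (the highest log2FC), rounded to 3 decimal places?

log2(2346/210.7) = 3.477  (MMP4)
log2(924.4/15436) = -4.062  (NR5)
log2(2908/26268) = -3.175  (EGR6)
log2(3502/44555) = -3.669  (SERP5)
log2(143.6/40.85) = 1.814  (AKT1)
MMP4 is most strongly upregulated.

3.477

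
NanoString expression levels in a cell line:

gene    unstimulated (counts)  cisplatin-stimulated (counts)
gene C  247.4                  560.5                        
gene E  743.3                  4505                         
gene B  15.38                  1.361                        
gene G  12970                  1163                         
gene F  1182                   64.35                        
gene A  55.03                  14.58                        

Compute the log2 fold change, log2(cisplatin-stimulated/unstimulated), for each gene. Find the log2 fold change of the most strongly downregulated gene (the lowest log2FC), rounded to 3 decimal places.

-4.199

log2(560.5/247.4) = 1.180  (gene C)
log2(4505/743.3) = 2.600  (gene E)
log2(1.361/15.38) = -3.498  (gene B)
log2(1163/12970) = -3.479  (gene G)
log2(64.35/1182) = -4.199  (gene F)
log2(14.58/55.03) = -1.916  (gene A)
gene F is most strongly downregulated.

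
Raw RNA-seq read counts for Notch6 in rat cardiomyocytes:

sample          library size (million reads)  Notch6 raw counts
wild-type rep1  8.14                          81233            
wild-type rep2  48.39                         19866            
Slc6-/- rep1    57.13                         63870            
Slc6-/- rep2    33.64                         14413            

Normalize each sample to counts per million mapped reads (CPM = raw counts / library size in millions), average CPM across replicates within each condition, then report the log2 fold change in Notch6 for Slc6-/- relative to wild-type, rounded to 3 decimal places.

-2.748

CPM(wild-type rep1) = 81233 / 8.14 = 9979.4840
CPM(wild-type rep2) = 19866 / 48.39 = 410.5394
CPM(Slc6-/- rep1) = 63870 / 57.13 = 1117.9765
CPM(Slc6-/- rep2) = 14413 / 33.64 = 428.4483
mean CPM(wild-type) = 5195.0117; mean CPM(Slc6-/-) = 773.2124
Fold change = 773.2124 / 5195.0117 = 0.14884
log2(0.14884) = -2.7482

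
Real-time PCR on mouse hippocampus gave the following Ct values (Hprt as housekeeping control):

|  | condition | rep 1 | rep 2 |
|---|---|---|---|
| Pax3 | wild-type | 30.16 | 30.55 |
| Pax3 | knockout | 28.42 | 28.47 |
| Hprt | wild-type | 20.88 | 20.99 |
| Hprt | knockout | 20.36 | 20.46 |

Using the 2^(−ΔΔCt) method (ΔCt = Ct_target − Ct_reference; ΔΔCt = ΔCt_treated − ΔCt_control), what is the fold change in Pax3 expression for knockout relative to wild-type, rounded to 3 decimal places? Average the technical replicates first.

2.612

Mean Ct: Pax3 wild-type 30.355; Pax3 knockout 28.445; Hprt wild-type 20.935; Hprt knockout 20.410
ΔCt(wild-type) = 30.355 − 20.935 = 9.420
ΔCt(knockout) = 28.445 − 20.410 = 8.035
ΔΔCt = 8.035 − 9.420 = -1.385
Fold change = 2^(−(-1.385)) = 2^1.385 = 2.6117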